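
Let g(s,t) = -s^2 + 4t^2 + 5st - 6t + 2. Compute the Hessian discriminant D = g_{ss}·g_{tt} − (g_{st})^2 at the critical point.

-41

∂g/∂s = -2s + 5t = 0 and ∂g/∂t = 5s + 8t - 6 = 0, so (s, t) = (30/41, 12/41).
The Hessian has g_{ss} = -2, g_{tt} = 8, g_{st} = 5, giving D = -41 < 0, so the point is a saddle point.
D = (-2)·(8) − (5)^2 = -41.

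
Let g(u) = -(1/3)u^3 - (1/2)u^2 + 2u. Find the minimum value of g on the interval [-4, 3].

-15/2

Differentiating, g'(u) = -u^2 - u + 2; which vanishes at u = -2 and u = 1.
Compare values at every candidate in [-4, 3]: g(-4) = 16/3,  g(-2) = -10/3,  g(1) = 7/6,  g(3) = -15/2.
Hence the absolute minimum is -15/2 at u = 3.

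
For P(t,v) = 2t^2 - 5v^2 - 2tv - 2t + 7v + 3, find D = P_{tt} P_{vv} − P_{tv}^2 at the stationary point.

∂P/∂t = 4t - 2v - 2 = 0 and ∂P/∂v = -2t - 10v + 7 = 0, so (t, v) = (17/22, 6/11).
The Hessian has P_{tt} = 4, P_{vv} = -10, P_{tv} = -2, giving D = -44 < 0, so the point is a saddle point.
D = (4)·(-10) − (-2)^2 = -44.

-44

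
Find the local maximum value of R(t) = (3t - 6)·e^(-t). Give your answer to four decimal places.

0.1494

Differentiating with the product rule gives R'(t) = (-3t + 9)·e^(-t). Since e^(-t) > 0, the only critical point is t = 3.
R''(3) has the same sign as -3 < 0, so this is a local maximum.
R(3) = (3)·e^(-3) ≈ 0.1494.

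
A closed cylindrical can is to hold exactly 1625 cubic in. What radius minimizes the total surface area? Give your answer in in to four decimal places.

6.3712

With radius r and height h, πr²h = 1625 so h = 1625/(πr²), and S(r) = 2πr² + 2πrh = 2πr² + 2·1625/r.
S'(r) = 4πr − 2·1625/r² = 0 ⇒ r³ = 1625/(2π), so r ≈ 6.3712 and h = 2r ≈ 12.7425.
S''(r) = 4π + 4·1625/r³ > 0, so this is the minimum; S ≈ 765.1562.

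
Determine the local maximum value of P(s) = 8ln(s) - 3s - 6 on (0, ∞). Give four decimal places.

-6.1534

P'(s) = 8/s − 3 = 0 gives s = 8/3.
P''(s) = -8/s², which is negative for s > 0, so this is a local maximum.
P(8/3) = 8·ln(8/3) - 8 - 6 ≈ -6.1534.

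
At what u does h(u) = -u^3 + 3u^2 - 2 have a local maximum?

Critical points: h'(u) = -3u^2 + 6u vanishes at u = 0, 2.
Since h''(u) = -6u + 6, we get h''(0) = 6 > 0 ⇒ local minimum; h''(2) = -6 < 0 ⇒ local maximum.
Thus h has its local maximum at u = 2, with value 2.

2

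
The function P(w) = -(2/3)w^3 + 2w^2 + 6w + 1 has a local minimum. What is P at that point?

-7/3

P'(w) = -2w^2 + 4w + 6. Setting P'(w) = 0 gives w ∈ {-1, 3}.
Second-derivative test with P''(w) = -4w + 4: P''(-1) = 8 > 0 ⇒ local minimum; P''(3) = -8 < 0 ⇒ local maximum.
Thus P has its local minimum at w = -1, with value -7/3.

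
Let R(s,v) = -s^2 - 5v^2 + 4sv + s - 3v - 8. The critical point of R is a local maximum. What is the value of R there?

∂R/∂s = -2s + 4v + 1 = 0 and ∂R/∂v = 4s - 10v - 3 = 0, so (s, v) = (-1/2, -1/2).
The Hessian has R_{ss} = -2, R_{vv} = -10, R_{sv} = 4, giving D = 4 > 0 with R_{ss} < 0, so the point is a local maximum.
R(-1/2, -1/2) = -15/2.

-15/2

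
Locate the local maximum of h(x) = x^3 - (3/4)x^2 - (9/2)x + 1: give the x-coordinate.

h'(x) = 3x^2 - (3/2)x - 9/2 = 0 at x = -1, 3/2.
Since h''(x) = 6x - 3/2, we get h''(-1) = -15/2 < 0 ⇒ local maximum; h''(3/2) = 15/2 > 0 ⇒ local minimum.
Thus h has its local maximum at x = -1, with value 15/4.

-1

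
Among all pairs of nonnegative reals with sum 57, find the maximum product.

With x + y = 57, the product is P(x) = x(57 − x).
P'(x) = 57 − 2x = 0 gives x = 57/2; P'' = −2 < 0, so this is the maximum.
P = 57/2·57/2 = 3249/4.

3249/4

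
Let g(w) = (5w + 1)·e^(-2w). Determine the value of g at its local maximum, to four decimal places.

Differentiating with the product rule gives g'(w) = (-10w + 3)·e^(-2w). Since e^(-2w) > 0, the only critical point is w = 3/10.
g''(3/10) has the same sign as -10 < 0, so this is a local maximum.
g(3/10) = (5/2)·e^(-3/5) ≈ 1.3720.

1.3720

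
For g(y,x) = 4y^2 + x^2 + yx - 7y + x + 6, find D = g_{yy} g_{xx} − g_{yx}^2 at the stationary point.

∂g/∂y = 8y + x - 7 = 0 and ∂g/∂x = y + 2x + 1 = 0, so (y, x) = (1, -1).
The Hessian has g_{yy} = 8, g_{xx} = 2, g_{yx} = 1, giving D = 15 > 0 with g_{yy} > 0, so the point is a local minimum.
D = (8)·(2) − (1)^2 = 15.

15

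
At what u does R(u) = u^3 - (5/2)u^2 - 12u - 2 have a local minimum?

3

Critical points: R'(u) = 3u^2 - 5u - 12 vanishes at u = -4/3, 3.
Since R''(u) = 6u - 5, we get R''(-4/3) = -13 < 0 ⇒ local maximum; R''(3) = 13 > 0 ⇒ local minimum.
The local minimum is R(3) = -67/2.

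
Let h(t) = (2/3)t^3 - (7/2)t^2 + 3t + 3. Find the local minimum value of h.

-3/2

Critical points: h'(t) = 2t^2 - 7t + 3 vanishes at t = 1/2, 3.
Since h''(t) = 4t - 7, we get h''(1/2) = -5 < 0 ⇒ local maximum; h''(3) = 5 > 0 ⇒ local minimum.
Thus h has its local minimum at t = 3, with value -3/2.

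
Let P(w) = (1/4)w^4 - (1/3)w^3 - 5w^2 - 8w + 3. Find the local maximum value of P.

79/12

P'(w) = w^3 - w^2 - 10w - 8. Setting P'(w) = 0 gives w ∈ {-2, -1, 4}.
Second-derivative test with P''(w) = 3w^2 - 2w - 10: P''(-2) = 6 > 0 ⇒ local minimum; P''(-1) = -5 < 0 ⇒ local maximum; P''(4) = 30 > 0 ⇒ local minimum.
Thus P has its local maximum at w = -1, with value 79/12.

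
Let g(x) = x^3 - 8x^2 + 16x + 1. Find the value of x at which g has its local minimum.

g'(x) = 3x^2 - 16x + 16. Setting g'(x) = 0 gives x ∈ {4/3, 4}.
g''(x) = 6x - 16. g''(4/3) = -8 < 0 ⇒ local maximum; g''(4) = 8 > 0 ⇒ local minimum.
So the local minimum value is g(4) = 1.

4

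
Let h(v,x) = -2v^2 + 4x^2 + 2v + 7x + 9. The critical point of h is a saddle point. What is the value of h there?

103/16

∂h/∂v = -4v + 2 = 0 and ∂h/∂x = 8x + 7 = 0, so (v, x) = (1/2, -7/8).
The Hessian has h_{vv} = -4, h_{xx} = 8, h_{vx} = 0, giving D = -32 < 0, so the point is a saddle point.
h(1/2, -7/8) = 103/16.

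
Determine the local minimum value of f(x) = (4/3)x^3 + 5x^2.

Critical points: f'(x) = 4x^2 + 10x vanishes at x = -5/2, 0.
f''(x) = 8x + 10. f''(-5/2) = -10 < 0 ⇒ local maximum; f''(0) = 10 > 0 ⇒ local minimum.
So the local minimum value is f(0) = 0.

0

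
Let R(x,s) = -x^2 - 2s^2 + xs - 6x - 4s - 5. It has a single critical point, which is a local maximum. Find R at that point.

∂R/∂x = -2x + s - 6 = 0 and ∂R/∂s = x - 4s - 4 = 0, so (x, s) = (-4, -2).
The Hessian has R_{xx} = -2, R_{ss} = -4, R_{xs} = 1, giving D = 7 > 0 with R_{xx} < 0, so the point is a local maximum.
R(-4, -2) = 11.

11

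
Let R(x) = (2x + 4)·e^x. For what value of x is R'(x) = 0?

-3

By the product rule, R'(x) = (2x + 6)·e^x. Since e^x > 0, the only critical point is x = -3.
R''(-3) has the same sign as 2 > 0, so this is a local minimum.
R(-3) = (-2)·e^(-3) ≈ -0.0996.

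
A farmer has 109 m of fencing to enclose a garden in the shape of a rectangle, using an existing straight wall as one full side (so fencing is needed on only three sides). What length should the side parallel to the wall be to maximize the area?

Let the sides perpendicular to the wall have length x and the parallel side y, so 2x + y = 109 and the area is A = xy = x(109 − 2x).
A'(x) = 109 − 4x = 0 gives x = 109/4, and A''(x) = −4 < 0 confirms a maximum.
Then y = 109 − 2·109/4 = 109/2 and A = 11881/8.

109/2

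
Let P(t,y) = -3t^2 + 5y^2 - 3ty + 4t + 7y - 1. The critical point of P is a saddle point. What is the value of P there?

-52/69

∂P/∂t = -6t - 3y + 4 = 0 and ∂P/∂y = -3t + 10y + 7 = 0, so (t, y) = (61/69, -10/23).
The Hessian has P_{tt} = -6, P_{yy} = 10, P_{ty} = -3, giving D = -69 < 0, so the point is a saddle point.
P(61/69, -10/23) = -52/69.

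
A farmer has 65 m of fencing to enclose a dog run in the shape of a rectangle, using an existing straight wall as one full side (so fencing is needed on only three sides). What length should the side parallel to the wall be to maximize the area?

65/2

Let the sides perpendicular to the wall have length x and the parallel side y, so 2x + y = 65 and the area is A = xy = x(65 − 2x).
A'(x) = 65 − 4x = 0 gives x = 65/4, and A''(x) = −4 < 0 confirms a maximum.
Then y = 65 − 2·65/4 = 65/2 and A = 4225/8.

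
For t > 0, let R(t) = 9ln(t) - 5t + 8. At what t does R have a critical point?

R'(t) = 9/t − 5 = 0 gives t = 9/5.
R''(t) = -9/t², which is negative for t > 0, so this is a local maximum.
R(9/5) = 9·ln(9/5) - 9 + 8 ≈ 4.2901.

9/5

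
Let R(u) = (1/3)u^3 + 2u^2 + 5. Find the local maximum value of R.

47/3

Critical points: R'(u) = u^2 + 4u vanishes at u = -4, 0.
R''(u) = 2u + 4. R''(-4) = -4 < 0 ⇒ local maximum; R''(0) = 4 > 0 ⇒ local minimum.
Thus R has its local maximum at u = -4, with value 47/3.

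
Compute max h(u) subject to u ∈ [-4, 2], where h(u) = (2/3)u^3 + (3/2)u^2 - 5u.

275/24

h'(u) = 2u^2 + 3u - 5, which vanishes at u = -5/2 and u = 1.
Evaluating at the critical points and endpoints: h(-4) = 4/3, h(-5/2) = 275/24, h(1) = -17/6, h(2) = 4/3.
The maximum over the interval is 275/24, attained at u = -5/2.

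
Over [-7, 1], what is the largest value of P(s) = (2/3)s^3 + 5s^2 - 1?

Differentiating, P'(s) = 2s^2 + 10s; which vanishes at s = -5 and s = 0.
Compare values at every candidate in [-7, 1]: P(-7) = 46/3,  P(-5) = 122/3,  P(0) = -1,  P(1) = 14/3.
So the maximum is P(-5) = 122/3.

122/3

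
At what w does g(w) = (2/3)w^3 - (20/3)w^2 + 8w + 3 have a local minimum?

6

g'(w) = 2w^2 - (40/3)w + 8. Setting g'(w) = 0 gives w ∈ {2/3, 6}.
g''(w) = 4w - 40/3. g''(2/3) = -32/3 < 0 ⇒ local maximum; g''(6) = 32/3 > 0 ⇒ local minimum.
So the local minimum value is g(6) = -45.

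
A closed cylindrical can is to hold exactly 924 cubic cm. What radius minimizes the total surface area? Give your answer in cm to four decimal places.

5.2783

With radius r and height h, πr²h = 924 so h = 924/(πr²), and S(r) = 2πr² + 2πrh = 2πr² + 2·924/r.
S'(r) = 4πr − 2·924/r² = 0 ⇒ r³ = 924/(2π), so r ≈ 5.2783 and h = 2r ≈ 10.5567.
S''(r) = 4π + 4·924/r³ > 0, so this is the minimum; S ≈ 525.1651.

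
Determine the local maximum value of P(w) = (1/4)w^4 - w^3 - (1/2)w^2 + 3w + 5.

27/4

Critical points: P'(w) = w^3 - 3w^2 - w + 3 vanishes at w = -1, 1, 3.
Second-derivative test with P''(w) = 3w^2 - 6w - 1: P''(-1) = 8 > 0 ⇒ local minimum; P''(1) = -4 < 0 ⇒ local maximum; P''(3) = 8 > 0 ⇒ local minimum.
Thus P has its local maximum at w = 1, with value 27/4.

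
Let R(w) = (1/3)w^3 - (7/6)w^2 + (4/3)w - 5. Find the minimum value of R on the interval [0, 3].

R'(w) = w^2 - (7/3)w + 4/3, which vanishes at w = 1 and w = 4/3.
Candidates: R(0) = -5,  R(1) = -9/2,  R(4/3) = -365/81,  R(3) = -5/2.
The minimum over the interval is -5, attained at w = 0.

-5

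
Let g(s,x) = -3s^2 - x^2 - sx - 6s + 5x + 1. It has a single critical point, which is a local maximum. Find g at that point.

152/11

∂g/∂s = -6s - x - 6 = 0 and ∂g/∂x = -s - 2x + 5 = 0, so (s, x) = (-17/11, 36/11).
The Hessian has g_{ss} = -6, g_{xx} = -2, g_{sx} = -1, giving D = 11 > 0 with g_{ss} < 0, so the point is a local maximum.
g(-17/11, 36/11) = 152/11.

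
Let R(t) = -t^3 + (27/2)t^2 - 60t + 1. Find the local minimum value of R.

R'(t) = -3t^2 + 27t - 60. Setting R'(t) = 0 gives t ∈ {4, 5}.
Since R''(t) = -6t + 27, we get R''(4) = 3 > 0 ⇒ local minimum; R''(5) = -3 < 0 ⇒ local maximum.
So the local minimum value is R(4) = -87.

-87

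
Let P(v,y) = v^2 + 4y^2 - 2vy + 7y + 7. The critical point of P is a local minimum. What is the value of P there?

35/12

∂P/∂v = 2v - 2y = 0 and ∂P/∂y = -2v + 8y + 7 = 0, so (v, y) = (-7/6, -7/6).
The Hessian has P_{vv} = 2, P_{yy} = 8, P_{vy} = -2, giving D = 12 > 0 with P_{vv} > 0, so the point is a local minimum.
P(-7/6, -7/6) = 35/12.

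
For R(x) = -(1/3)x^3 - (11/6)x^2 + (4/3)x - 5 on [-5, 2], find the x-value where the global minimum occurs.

Differentiating, R'(x) = -x^2 - (11/3)x + 4/3; which vanishes at x = -4 and x = 1/3.
Candidates: R(-5) = -95/6,  R(-4) = -55/3,  R(1/3) = -773/162,  R(2) = -37/3.
The minimum over the interval is -55/3, attained at x = -4.

-4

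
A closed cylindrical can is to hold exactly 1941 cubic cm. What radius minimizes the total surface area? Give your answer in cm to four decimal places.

6.7600

With radius r and height h, πr²h = 1941 so h = 1941/(πr²), and S(r) = 2πr² + 2πrh = 2πr² + 2·1941/r.
S'(r) = 4πr − 2·1941/r² = 0 ⇒ r³ = 1941/(2π), so r ≈ 6.7600 and h = 2r ≈ 13.5201.
S''(r) = 4π + 4·1941/r³ > 0, so this is the minimum; S ≈ 861.3868.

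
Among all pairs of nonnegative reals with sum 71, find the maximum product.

5041/4

With x + y = 71, the product is P(x) = x(71 − x).
P'(x) = 71 − 2x = 0 gives x = 71/2; P'' = −2 < 0, so this is the maximum.
P = 71/2·71/2 = 5041/4.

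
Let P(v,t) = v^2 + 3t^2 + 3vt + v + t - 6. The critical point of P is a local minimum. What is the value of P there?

-19/3

∂P/∂v = 2v + 3t + 1 = 0 and ∂P/∂t = 3v + 6t + 1 = 0, so (v, t) = (-1, 1/3).
The Hessian has P_{vv} = 2, P_{tt} = 6, P_{vt} = 3, giving D = 3 > 0 with P_{vv} > 0, so the point is a local minimum.
P(-1, 1/3) = -19/3.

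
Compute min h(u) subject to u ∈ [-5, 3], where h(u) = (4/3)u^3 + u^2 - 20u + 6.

-107/3

The derivative is 4u^2 + 2u - 20, which vanishes at u = -5/2 and u = 2.
Candidates: h(-5) = -107/3,  h(-5/2) = 497/12,  h(2) = -58/3,  h(3) = -9.
So the minimum is h(-5) = -107/3.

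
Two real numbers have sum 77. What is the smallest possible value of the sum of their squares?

5929/2

With a + b = 77, a^2 + b^2 = a^2 + (77 − a)^2.
The derivative 2a − 2(77 − a) = 4a − 154 vanishes at a = 77/2; second derivative 4 > 0, a minimum.
The minimum is 2·(77/2)^2 = 5929/2.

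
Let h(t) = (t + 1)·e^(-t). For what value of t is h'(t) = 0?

0

h'(t) = 1·e^(-t) + (t + 1)·(-1)·e^(-t) = (-t)·e^(-t). Since e^(-t) > 0, the only critical point is t = 0.
h''(0) has the same sign as -1 < 0, so this is a local maximum.
h(0) = (1)·e^(0) ≈ 1.0000.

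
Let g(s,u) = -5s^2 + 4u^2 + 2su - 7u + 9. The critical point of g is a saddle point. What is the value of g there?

73/12

∂g/∂s = -10s + 2u = 0 and ∂g/∂u = 2s + 8u - 7 = 0, so (s, u) = (1/6, 5/6).
The Hessian has g_{ss} = -10, g_{uu} = 8, g_{su} = 2, giving D = -84 < 0, so the point is a saddle point.
g(1/6, 5/6) = 73/12.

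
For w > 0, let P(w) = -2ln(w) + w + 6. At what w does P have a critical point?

2

P'(w) = -2/w + 1 = 0 gives w = 2.
P''(w) = 2/w², which is positive for w > 0, so this is a local minimum.
P(2) = -2·ln(2) + 2 + 6 ≈ 6.6137.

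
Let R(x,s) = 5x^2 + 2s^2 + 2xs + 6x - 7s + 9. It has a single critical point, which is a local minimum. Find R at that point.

-77/36

∂R/∂x = 10x + 2s + 6 = 0 and ∂R/∂s = 2x + 4s - 7 = 0, so (x, s) = (-19/18, 41/18).
The Hessian has R_{xx} = 10, R_{ss} = 4, R_{xs} = 2, giving D = 36 > 0 with R_{xx} > 0, so the point is a local minimum.
R(-19/18, 41/18) = -77/36.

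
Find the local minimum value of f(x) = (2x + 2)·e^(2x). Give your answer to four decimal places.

f'(x) = 2·e^(2x) + (2x + 2)·2·e^(2x) = (4x + 6)·e^(2x). Since e^(2x) > 0, the only critical point is x = -3/2.
f''(-3/2) has the same sign as 4 > 0, so this is a local minimum.
f(-3/2) = (-1)·e^(-3) ≈ -0.0498.

-0.0498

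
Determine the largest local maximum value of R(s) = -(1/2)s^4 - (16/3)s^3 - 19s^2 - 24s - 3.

R'(s) = -2s^3 - 16s^2 - 38s - 24 = 0 at s = -4, -3, -1.
R''(s) = -6s^2 - 32s - 38. R''(-4) = -6 < 0 ⇒ local maximum; R''(-3) = 4 > 0 ⇒ local minimum; R''(-1) = -12 < 0 ⇒ local maximum.
Thus R has its largest local maximum at s = -1, with value 41/6.

41/6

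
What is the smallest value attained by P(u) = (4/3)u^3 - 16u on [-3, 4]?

The derivative is 4u^2 - 16, which vanishes at u = -2 and u = 2.
Compare values at every candidate in [-3, 4]: P(-3) = 12; P(-2) = 64/3; P(2) = -64/3; P(4) = 64/3.
Hence the absolute minimum is -64/3 at u = 2.

-64/3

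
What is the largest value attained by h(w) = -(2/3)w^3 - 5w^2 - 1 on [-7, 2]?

-1

The derivative is -2w^2 - 10w, which vanishes at w = -5 and w = 0.
Candidates: h(-7) = -52/3,  h(-5) = -128/3,  h(0) = -1,  h(2) = -79/3.
So the maximum is h(0) = -1.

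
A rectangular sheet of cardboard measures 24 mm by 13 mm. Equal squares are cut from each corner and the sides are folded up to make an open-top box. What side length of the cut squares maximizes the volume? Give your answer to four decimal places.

2.6986

With cut size x, the volume is V(x) = x(24 − 2x)(13 − 2x) for 0 < x < 6.5.
V'(x) = 12x^2 − 148x + 312. Setting V'(x) = 0 gives x ≈ 2.6986 (the root in (0, 6.5)).
V''(x) = 24x − 148 is negative there, so this is the maximum; V ≈ 381.6721.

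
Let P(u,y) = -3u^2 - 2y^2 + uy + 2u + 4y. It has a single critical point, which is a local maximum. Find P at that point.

∂P/∂u = -6u + y + 2 = 0 and ∂P/∂y = u - 4y + 4 = 0, so (u, y) = (12/23, 26/23).
The Hessian has P_{uu} = -6, P_{yy} = -4, P_{uy} = 1, giving D = 23 > 0 with P_{uu} < 0, so the point is a local maximum.
P(12/23, 26/23) = 64/23.

64/23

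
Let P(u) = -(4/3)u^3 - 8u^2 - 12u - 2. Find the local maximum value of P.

10/3

Critical points: P'(u) = -4u^2 - 16u - 12 vanishes at u = -3, -1.
Second-derivative test with P''(u) = -8u - 16: P''(-3) = 8 > 0 ⇒ local minimum; P''(-1) = -8 < 0 ⇒ local maximum.
The local maximum is P(-1) = 10/3.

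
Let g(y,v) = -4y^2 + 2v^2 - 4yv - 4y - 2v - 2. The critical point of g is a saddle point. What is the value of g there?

-1

∂g/∂y = -8y - 4v - 4 = 0 and ∂g/∂v = -4y + 4v - 2 = 0, so (y, v) = (-1/2, 0).
The Hessian has g_{yy} = -8, g_{vv} = 4, g_{yv} = -4, giving D = -48 < 0, so the point is a saddle point.
g(-1/2, 0) = -1.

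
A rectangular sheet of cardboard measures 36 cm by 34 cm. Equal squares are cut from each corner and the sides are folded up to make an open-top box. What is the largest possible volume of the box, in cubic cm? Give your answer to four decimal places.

With cut size x, the volume is V(x) = x(36 − 2x)(34 − 2x) for 0 < x < 17.
V'(x) = 12x^2 − 280x + 1224. Setting V'(x) = 0 gives x ≈ 5.8262 (the root in (0, 17)).
V''(x) = 24x − 280 is negative there, so this is the maximum; V ≈ 3170.0962.

3170.0962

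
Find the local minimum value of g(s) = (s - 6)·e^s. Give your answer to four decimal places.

-148.4132

Differentiating with the product rule gives g'(s) = (s - 5)·e^s. Since e^s > 0, the only critical point is s = 5.
g''(5) has the same sign as 1 > 0, so this is a local minimum.
g(5) = (-1)·e^(5) ≈ -148.4132.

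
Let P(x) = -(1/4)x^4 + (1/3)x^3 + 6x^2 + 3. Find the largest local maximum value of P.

P'(x) = -x^3 + x^2 + 12x. Setting P'(x) = 0 gives x ∈ {-3, 0, 4}.
Since P''(x) = -3x^2 + 2x + 12, we get P''(-3) = -21 < 0 ⇒ local maximum; P''(0) = 12 > 0 ⇒ local minimum; P''(4) = -28 < 0 ⇒ local maximum.
The largest local maximum is P(4) = 169/3.

169/3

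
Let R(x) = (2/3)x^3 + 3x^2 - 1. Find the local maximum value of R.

Critical points: R'(x) = 2x^2 + 6x vanishes at x = -3, 0.
R''(x) = 4x + 6. R''(-3) = -6 < 0 ⇒ local maximum; R''(0) = 6 > 0 ⇒ local minimum.
So the local maximum value is R(-3) = 8.

8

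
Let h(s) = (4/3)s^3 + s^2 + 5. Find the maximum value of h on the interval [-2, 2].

h'(s) = 4s^2 + 2s, which vanishes at s = -1/2 and s = 0.
Compare values at every candidate in [-2, 2]: h(-2) = -5/3; h(-1/2) = 61/12; h(0) = 5; h(2) = 59/3.
The maximum over the interval is 59/3, attained at s = 2.

59/3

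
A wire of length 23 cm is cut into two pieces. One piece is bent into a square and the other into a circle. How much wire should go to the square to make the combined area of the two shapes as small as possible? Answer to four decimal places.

Let x be the length used for the square. Square side x/4; circle radius (23−x)/(2π).
A(x) = (x/4)² + π·((23−x)/(2π))² = x²/16 + (23−x)²/(4π) for 0 ≤ x ≤ 23. A'(x) = x/8 − (23−x)/(2π) = 0 gives x = 4·23/(π+4) ≈ 12.8823.
A'' = 1/8 + 1/(2π) > 0, so this gives the minimum combined area; x ≈ 12.8823 cm to the square.

12.8823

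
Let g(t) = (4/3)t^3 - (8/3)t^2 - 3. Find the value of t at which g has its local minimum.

g'(t) = 4t^2 - (16/3)t. Setting g'(t) = 0 gives t ∈ {0, 4/3}.
g''(t) = 8t - 16/3. g''(0) = -16/3 < 0 ⇒ local maximum; g''(4/3) = 16/3 > 0 ⇒ local minimum.
Thus g has its local minimum at t = 4/3, with value -371/81.

4/3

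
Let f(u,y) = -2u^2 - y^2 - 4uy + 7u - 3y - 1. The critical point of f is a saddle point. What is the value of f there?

-159/8

∂f/∂u = -4u - 4y + 7 = 0 and ∂f/∂y = -4u - 2y - 3 = 0, so (u, y) = (-13/4, 5).
The Hessian has f_{uu} = -4, f_{yy} = -2, f_{uy} = -4, giving D = -8 < 0, so the point is a saddle point.
f(-13/4, 5) = -159/8.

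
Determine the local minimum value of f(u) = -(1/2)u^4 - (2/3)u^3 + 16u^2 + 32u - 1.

-101/6

Critical points: f'(u) = -2u^3 - 2u^2 + 32u + 32 vanishes at u = -4, -1, 4.
Since f''(u) = -6u^2 - 4u + 32, we get f''(-4) = -48 < 0 ⇒ local maximum; f''(-1) = 30 > 0 ⇒ local minimum; f''(4) = -80 < 0 ⇒ local maximum.
So the local minimum value is f(-1) = -101/6.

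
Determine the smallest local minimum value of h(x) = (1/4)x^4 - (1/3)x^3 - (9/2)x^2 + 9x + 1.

h'(x) = x^3 - x^2 - 9x + 9. Setting h'(x) = 0 gives x ∈ {-3, 1, 3}.
Since h''(x) = 3x^2 - 2x - 9, we get h''(-3) = 24 > 0 ⇒ local minimum; h''(1) = -8 < 0 ⇒ local maximum; h''(3) = 12 > 0 ⇒ local minimum.
Thus h has its smallest local minimum at x = -3, with value -149/4.

-149/4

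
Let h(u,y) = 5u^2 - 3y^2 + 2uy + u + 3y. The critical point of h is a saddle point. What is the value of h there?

9/16

∂h/∂u = 10u + 2y + 1 = 0 and ∂h/∂y = 2u - 6y + 3 = 0, so (u, y) = (-3/16, 7/16).
The Hessian has h_{uu} = 10, h_{yy} = -6, h_{uy} = 2, giving D = -64 < 0, so the point is a saddle point.
h(-3/16, 7/16) = 9/16.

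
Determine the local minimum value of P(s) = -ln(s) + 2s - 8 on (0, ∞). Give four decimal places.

-6.3069

P'(s) = -1/s + 2 = 0 gives s = 1/2.
P''(s) = 1/s², which is positive for s > 0, so this is a local minimum.
P(1/2) = -1·ln(1/2) + 1 - 8 ≈ -6.3069.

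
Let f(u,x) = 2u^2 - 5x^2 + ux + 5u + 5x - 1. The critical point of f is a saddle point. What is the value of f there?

∂f/∂u = 4u + x + 5 = 0 and ∂f/∂x = u - 10x + 5 = 0, so (u, x) = (-55/41, 15/41).
The Hessian has f_{uu} = 4, f_{xx} = -10, f_{ux} = 1, giving D = -41 < 0, so the point is a saddle point.
f(-55/41, 15/41) = -141/41.

-141/41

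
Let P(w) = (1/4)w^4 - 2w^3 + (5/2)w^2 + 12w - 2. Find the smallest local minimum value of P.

P'(w) = w^3 - 6w^2 + 5w + 12 = 0 at w = -1, 3, 4.
Second-derivative test with P''(w) = 3w^2 - 12w + 5: P''(-1) = 20 > 0 ⇒ local minimum; P''(3) = -4 < 0 ⇒ local maximum; P''(4) = 5 > 0 ⇒ local minimum.
So the smallest local minimum value is P(-1) = -37/4.

-37/4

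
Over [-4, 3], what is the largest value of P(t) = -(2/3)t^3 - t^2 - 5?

The derivative is -2t^2 - 2t, which vanishes at t = -1 and t = 0.
Candidates: P(-4) = 65/3; P(-1) = -16/3; P(0) = -5; P(3) = -32.
Hence the absolute maximum is 65/3 at t = -4.

65/3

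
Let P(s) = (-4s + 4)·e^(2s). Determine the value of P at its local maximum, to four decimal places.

5.4366

Differentiating with the product rule gives P'(s) = (-8s + 4)·e^(2s). Since e^(2s) > 0, the only critical point is s = 1/2.
P''(1/2) has the same sign as -8 < 0, so this is a local maximum.
P(1/2) = (2)·e^(1) ≈ 5.4366.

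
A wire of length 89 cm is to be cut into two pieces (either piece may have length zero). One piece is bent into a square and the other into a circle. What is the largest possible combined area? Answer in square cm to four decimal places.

Let x be the length used for the square. Square side x/4; circle radius (89−x)/(2π).
A(x) = (x/4)² + π·((89−x)/(2π))² = x²/16 + (89−x)²/(4π) for 0 ≤ x ≤ 89. A'(x) = x/8 − (89−x)/(2π) = 0 gives x = 4·89/(π+4) ≈ 49.8488.
A'' > 0, so the interior critical point is a minimum; the maximum is at an endpoint. A(0) = 630.3332 and A(89) = 495.0625, so the largest area is 630.3332.

630.3332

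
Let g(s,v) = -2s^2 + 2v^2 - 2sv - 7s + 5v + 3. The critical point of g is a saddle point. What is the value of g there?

∂g/∂s = -4s - 2v - 7 = 0 and ∂g/∂v = -2s + 4v + 5 = 0, so (s, v) = (-9/10, -17/10).
The Hessian has g_{ss} = -4, g_{vv} = 4, g_{sv} = -2, giving D = -20 < 0, so the point is a saddle point.
g(-9/10, -17/10) = 19/10.

19/10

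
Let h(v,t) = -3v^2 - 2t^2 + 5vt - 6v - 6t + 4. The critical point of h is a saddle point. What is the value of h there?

∂h/∂v = -6v + 5t - 6 = 0 and ∂h/∂t = 5v - 4t - 6 = 0, so (v, t) = (54, 66).
The Hessian has h_{vv} = -6, h_{tt} = -4, h_{vt} = 5, giving D = -1 < 0, so the point is a saddle point.
h(54, 66) = -356.

-356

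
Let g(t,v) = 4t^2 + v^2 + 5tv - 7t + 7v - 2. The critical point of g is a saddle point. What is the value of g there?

∂g/∂t = 8t + 5v - 7 = 0 and ∂g/∂v = 5t + 2v + 7 = 0, so (t, v) = (-49/9, 91/9).
The Hessian has g_{tt} = 8, g_{vv} = 2, g_{tv} = 5, giving D = -9 < 0, so the point is a saddle point.
g(-49/9, 91/9) = 472/9.

472/9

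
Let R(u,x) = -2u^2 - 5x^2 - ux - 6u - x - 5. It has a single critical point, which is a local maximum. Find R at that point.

∂R/∂u = -4u - x - 6 = 0 and ∂R/∂x = -u - 10x - 1 = 0, so (u, x) = (-59/39, 2/39).
The Hessian has R_{uu} = -4, R_{xx} = -10, R_{ux} = -1, giving D = 39 > 0 with R_{uu} < 0, so the point is a local maximum.
R(-59/39, 2/39) = -19/39.

-19/39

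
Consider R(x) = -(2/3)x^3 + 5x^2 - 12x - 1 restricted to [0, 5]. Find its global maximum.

-1

The derivative is -2x^2 + 10x - 12, which vanishes at x = 2 and x = 3.
Candidates: R(0) = -1, R(2) = -31/3, R(3) = -10, R(5) = -58/3.
So the maximum is R(0) = -1.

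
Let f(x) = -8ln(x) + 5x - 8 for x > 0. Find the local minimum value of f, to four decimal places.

f'(x) = -8/x + 5 = 0 gives x = 8/5.
f''(x) = 8/x², which is positive for x > 0, so this is a local minimum.
f(8/5) = -8·ln(8/5) + 8 - 8 ≈ -3.7600.

-3.7600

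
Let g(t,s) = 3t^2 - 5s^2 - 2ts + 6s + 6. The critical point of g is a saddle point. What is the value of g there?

123/16

∂g/∂t = 6t - 2s = 0 and ∂g/∂s = -2t - 10s + 6 = 0, so (t, s) = (3/16, 9/16).
The Hessian has g_{tt} = 6, g_{ss} = -10, g_{ts} = -2, giving D = -64 < 0, so the point is a saddle point.
g(3/16, 9/16) = 123/16.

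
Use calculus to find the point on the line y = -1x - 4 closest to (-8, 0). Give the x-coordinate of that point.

Minimize D(x)^2 = (x + 8)^2 + (-x - 4)^2.
d/dx[D^2] = 2(x + 8) + 2·(-1)·(-x - 4) = 0 ⇒ x = -6.
Then y = 2 and the distance is √(8) ≈ 2.8284.

-6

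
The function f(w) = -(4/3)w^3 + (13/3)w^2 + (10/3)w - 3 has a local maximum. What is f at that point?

139/12

f'(w) = -4w^2 + (26/3)w + 10/3 = 0 at w = -1/3, 5/2.
Second-derivative test with f''(w) = -8w + 26/3: f''(-1/3) = 34/3 > 0 ⇒ local minimum; f''(5/2) = -34/3 < 0 ⇒ local maximum.
Thus f has its local maximum at w = 5/2, with value 139/12.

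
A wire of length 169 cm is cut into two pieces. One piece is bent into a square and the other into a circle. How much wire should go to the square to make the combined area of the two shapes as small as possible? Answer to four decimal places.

Let x be the length used for the square. Square side x/4; circle radius (169−x)/(2π).
A(x) = (x/4)² + π·((169−x)/(2π))² = x²/16 + (169−x)²/(4π) for 0 ≤ x ≤ 169. A'(x) = x/8 − (169−x)/(2π) = 0 gives x = 4·169/(π+4) ≈ 94.6568.
A'' = 1/8 + 1/(2π) > 0, so this gives the minimum combined area; x ≈ 94.6568 cm to the square.

94.6568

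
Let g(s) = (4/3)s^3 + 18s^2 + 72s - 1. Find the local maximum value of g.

g'(s) = 4s^2 + 36s + 72 = 0 at s = -6, -3.
Second-derivative test with g''(s) = 8s + 36: g''(-6) = -12 < 0 ⇒ local maximum; g''(-3) = 12 > 0 ⇒ local minimum.
The local maximum is g(-6) = -73.

-73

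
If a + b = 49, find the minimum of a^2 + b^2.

2401/2

With a + b = 49, a^2 + b^2 = a^2 + (49 − a)^2.
The derivative 2a − 2(49 − a) = 4a − 98 vanishes at a = 49/2; second derivative 4 > 0, a minimum.
The minimum is 2·(49/2)^2 = 2401/2.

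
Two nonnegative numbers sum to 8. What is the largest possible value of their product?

With x + y = 8, the product is P(x) = x(8 − x).
P'(x) = 8 − 2x = 0 gives x = 4; P'' = −2 < 0, so this is the maximum.
P = 4·4 = 16.

16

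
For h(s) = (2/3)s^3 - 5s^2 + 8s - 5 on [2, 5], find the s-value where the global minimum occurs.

h'(s) = 2s^2 - 10s + 8, whose only zero in [2, 5] is s = 4.
Evaluating at the critical points and endpoints: h(2) = -11/3, h(4) = -31/3, h(5) = -20/3.
The minimum over the interval is -31/3, attained at s = 4.

4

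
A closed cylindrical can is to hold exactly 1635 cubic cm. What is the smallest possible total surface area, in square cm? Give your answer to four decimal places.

With radius r and height h, πr²h = 1635 so h = 1635/(πr²), and S(r) = 2πr² + 2πrh = 2πr² + 2·1635/r.
S'(r) = 4πr − 2·1635/r² = 0 ⇒ r³ = 1635/(2π), so r ≈ 6.3843 and h = 2r ≈ 12.7686.
S''(r) = 4π + 4·1635/r³ > 0, so this is the minimum; S ≈ 768.2921.

768.2921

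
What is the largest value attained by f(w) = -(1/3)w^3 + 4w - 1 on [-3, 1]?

The derivative is -w^2 + 4, whose only zero in [-3, 1] is w = -2.
Evaluating at the critical points and endpoints: f(-3) = -4,  f(-2) = -19/3,  f(1) = 8/3.
The maximum over the interval is 8/3, attained at w = 1.

8/3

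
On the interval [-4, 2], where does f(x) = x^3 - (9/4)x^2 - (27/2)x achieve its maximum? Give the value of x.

The derivative is 3x^2 - (9/2)x - 27/2, whose only zero in [-4, 2] is x = -3/2.
Candidates: f(-4) = -46; f(-3/2) = 189/16; f(2) = -28.
The maximum over the interval is 189/16, attained at x = -3/2.

-3/2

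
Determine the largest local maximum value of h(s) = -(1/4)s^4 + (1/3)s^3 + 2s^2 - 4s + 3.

37/3

Critical points: h'(s) = -s^3 + s^2 + 4s - 4 vanishes at s = -2, 1, 2.
Second-derivative test with h''(s) = -3s^2 + 2s + 4: h''(-2) = -12 < 0 ⇒ local maximum; h''(1) = 3 > 0 ⇒ local minimum; h''(2) = -4 < 0 ⇒ local maximum.
Thus h has its largest local maximum at s = -2, with value 37/3.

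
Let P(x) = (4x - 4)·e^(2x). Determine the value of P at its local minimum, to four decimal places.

P'(x) = 4·e^(2x) + (4x - 4)·2·e^(2x) = (8x - 4)·e^(2x). Since e^(2x) > 0, the only critical point is x = 1/2.
P''(1/2) has the same sign as 8 > 0, so this is a local minimum.
P(1/2) = (-2)·e^(1) ≈ -5.4366.

-5.4366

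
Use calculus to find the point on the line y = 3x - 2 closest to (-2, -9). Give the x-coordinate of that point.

Minimize D(x)^2 = (x + 2)^2 + (3x + 7)^2.
d/dx[D^2] = 2(x + 2) + 2·3·(3x + 7) = 0 ⇒ x = -23/10.
Then y = -89/10 and the distance is √(1/10) ≈ 0.3162.

-23/10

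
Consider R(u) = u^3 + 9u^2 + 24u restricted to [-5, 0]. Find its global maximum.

Differentiating, R'(u) = 3u^2 + 18u + 24; which vanishes at u = -4 and u = -2.
Compare values at every candidate in [-5, 0]: R(-5) = -20, R(-4) = -16, R(-2) = -20, R(0) = 0.
So the maximum is R(0) = 0.

0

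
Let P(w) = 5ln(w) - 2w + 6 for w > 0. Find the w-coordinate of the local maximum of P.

5/2

P'(w) = 5/w − 2 = 0 gives w = 5/2.
P''(w) = -5/w², which is negative for w > 0, so this is a local maximum.
P(5/2) = 5·ln(5/2) - 5 + 6 ≈ 5.5815.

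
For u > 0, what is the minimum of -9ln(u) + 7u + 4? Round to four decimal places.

f'(u) = -9/u + 7 = 0 gives u = 9/7.
f''(u) = 9/u², which is positive for u > 0, so this is a local minimum.
f(9/7) = -9·ln(9/7) + 9 + 4 ≈ 10.7382.

10.7382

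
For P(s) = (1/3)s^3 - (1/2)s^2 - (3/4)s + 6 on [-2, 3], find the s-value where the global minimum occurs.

Differentiating, P'(s) = s^2 - s - 3/4; which vanishes at s = -1/2 and s = 3/2.
Evaluating at the critical points and endpoints: P(-2) = 17/6; P(-1/2) = 149/24; P(3/2) = 39/8; P(3) = 33/4.
So the minimum is P(-2) = 17/6.

-2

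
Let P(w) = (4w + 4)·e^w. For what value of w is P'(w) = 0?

-2

P'(w) = 4·e^w + (4w + 4)·1·e^w = (4w + 8)·e^w. Since e^w > 0, the only critical point is w = -2.
P''(-2) has the same sign as 4 > 0, so this is a local minimum.
P(-2) = (-4)·e^(-2) ≈ -0.5413.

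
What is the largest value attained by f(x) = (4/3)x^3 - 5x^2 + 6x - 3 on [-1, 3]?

The derivative is 4x^2 - 10x + 6, which vanishes at x = 1 and x = 3/2.
Candidates: f(-1) = -46/3; f(1) = -2/3; f(3/2) = -3/4; f(3) = 6.
The maximum over the interval is 6, attained at x = 3.

6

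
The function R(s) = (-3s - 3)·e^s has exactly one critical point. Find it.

-2

Differentiating with the product rule gives R'(s) = (-3s - 6)·e^s. Since e^s > 0, the only critical point is s = -2.
R''(-2) has the same sign as -3 < 0, so this is a local maximum.
R(-2) = (3)·e^(-2) ≈ 0.4060.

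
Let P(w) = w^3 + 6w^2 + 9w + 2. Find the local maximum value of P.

P'(w) = 3w^2 + 12w + 9 = 0 at w = -3, -1.
Second-derivative test with P''(w) = 6w + 12: P''(-3) = -6 < 0 ⇒ local maximum; P''(-1) = 6 > 0 ⇒ local minimum.
So the local maximum value is P(-3) = 2.

2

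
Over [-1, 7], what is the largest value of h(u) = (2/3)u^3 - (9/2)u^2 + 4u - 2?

205/6

The derivative is 2u^2 - 9u + 4, which vanishes at u = 1/2 and u = 4.
Evaluating at the critical points and endpoints: h(-1) = -67/6; h(1/2) = -25/24; h(4) = -46/3; h(7) = 205/6.
Hence the absolute maximum is 205/6 at u = 7.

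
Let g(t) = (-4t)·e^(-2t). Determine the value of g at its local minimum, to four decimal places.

g'(t) = (-4)·e^(-2t) + (-4t)·(-2)·e^(-2t) = (8t - 4)·e^(-2t). Since e^(-2t) > 0, the only critical point is t = 1/2.
g''(1/2) has the same sign as 8 > 0, so this is a local minimum.
g(1/2) = (-2)·e^(-1) ≈ -0.7358.

-0.7358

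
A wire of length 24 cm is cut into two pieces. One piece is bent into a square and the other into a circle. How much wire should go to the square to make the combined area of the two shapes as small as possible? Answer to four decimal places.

13.4424

Let x be the length used for the square. Square side x/4; circle radius (24−x)/(2π).
A(x) = (x/4)² + π·((24−x)/(2π))² = x²/16 + (24−x)²/(4π) for 0 ≤ x ≤ 24. A'(x) = x/8 − (24−x)/(2π) = 0 gives x = 4·24/(π+4) ≈ 13.4424.
A'' = 1/8 + 1/(2π) > 0, so this gives the minimum combined area; x ≈ 13.4424 cm to the square.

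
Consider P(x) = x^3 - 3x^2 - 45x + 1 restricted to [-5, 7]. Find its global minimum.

The derivative is 3x^2 - 6x - 45, which vanishes at x = -3 and x = 5.
Evaluating at the critical points and endpoints: P(-5) = 26, P(-3) = 82, P(5) = -174, P(7) = -118.
The minimum over the interval is -174, attained at x = 5.

-174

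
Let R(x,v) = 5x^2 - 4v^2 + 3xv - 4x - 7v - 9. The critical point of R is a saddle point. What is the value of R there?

∂R/∂x = 10x + 3v - 4 = 0 and ∂R/∂v = 3x - 8v - 7 = 0, so (x, v) = (53/89, -58/89).
The Hessian has R_{xx} = 10, R_{vv} = -8, R_{xv} = 3, giving D = -89 < 0, so the point is a saddle point.
R(53/89, -58/89) = -704/89.

-704/89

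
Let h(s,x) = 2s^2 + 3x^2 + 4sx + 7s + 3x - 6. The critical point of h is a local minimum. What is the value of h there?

-129/8

∂h/∂s = 4s + 4x + 7 = 0 and ∂h/∂x = 4s + 6x + 3 = 0, so (s, x) = (-15/4, 2).
The Hessian has h_{ss} = 4, h_{xx} = 6, h_{sx} = 4, giving D = 8 > 0 with h_{ss} > 0, so the point is a local minimum.
h(-15/4, 2) = -129/8.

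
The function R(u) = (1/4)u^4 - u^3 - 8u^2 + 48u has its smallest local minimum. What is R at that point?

-192

R'(u) = u^3 - 3u^2 - 16u + 48 = 0 at u = -4, 3, 4.
R''(u) = 3u^2 - 6u - 16. R''(-4) = 56 > 0 ⇒ local minimum; R''(3) = -7 < 0 ⇒ local maximum; R''(4) = 8 > 0 ⇒ local minimum.
So the smallest local minimum value is R(-4) = -192.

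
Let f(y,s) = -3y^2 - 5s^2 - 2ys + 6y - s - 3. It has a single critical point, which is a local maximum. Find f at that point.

27/56

∂f/∂y = -6y - 2s + 6 = 0 and ∂f/∂s = -2y - 10s - 1 = 0, so (y, s) = (31/28, -9/28).
The Hessian has f_{yy} = -6, f_{ss} = -10, f_{ys} = -2, giving D = 56 > 0 with f_{yy} < 0, so the point is a local maximum.
f(31/28, -9/28) = 27/56.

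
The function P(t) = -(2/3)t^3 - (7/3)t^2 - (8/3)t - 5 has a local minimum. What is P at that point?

Critical points: P'(t) = -2t^2 - (14/3)t - 8/3 vanishes at t = -4/3, -1.
P''(t) = -4t - 14/3. P''(-4/3) = 2/3 > 0 ⇒ local minimum; P''(-1) = -2/3 < 0 ⇒ local maximum.
Thus P has its local minimum at t = -4/3, with value -325/81.

-325/81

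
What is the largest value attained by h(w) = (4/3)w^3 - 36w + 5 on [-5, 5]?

77

Differentiating, h'(w) = 4w^2 - 36; which vanishes at w = -3 and w = 3.
Evaluating at the critical points and endpoints: h(-5) = 55/3, h(-3) = 77, h(3) = -67, h(5) = -25/3.
Hence the absolute maximum is 77 at w = -3.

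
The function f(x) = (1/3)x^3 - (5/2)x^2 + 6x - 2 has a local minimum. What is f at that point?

f'(x) = x^2 - 5x + 6. Setting f'(x) = 0 gives x ∈ {2, 3}.
f''(x) = 2x - 5. f''(2) = -1 < 0 ⇒ local maximum; f''(3) = 1 > 0 ⇒ local minimum.
So the local minimum value is f(3) = 5/2.

5/2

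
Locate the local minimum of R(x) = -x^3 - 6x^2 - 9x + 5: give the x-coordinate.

R'(x) = -3x^2 - 12x - 9. Setting R'(x) = 0 gives x ∈ {-3, -1}.
Second-derivative test with R''(x) = -6x - 12: R''(-3) = 6 > 0 ⇒ local minimum; R''(-1) = -6 < 0 ⇒ local maximum.
Thus R has its local minimum at x = -3, with value 5.

-3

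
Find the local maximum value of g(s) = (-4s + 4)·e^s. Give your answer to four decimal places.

4.0000

g'(s) = (-4)·e^s + (-4s + 4)·1·e^s = (-4s)·e^s. Since e^s > 0, the only critical point is s = 0.
g''(0) has the same sign as -4 < 0, so this is a local maximum.
g(0) = (4)·e^(0) ≈ 4.0000.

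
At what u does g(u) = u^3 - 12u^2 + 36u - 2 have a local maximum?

g'(u) = 3u^2 - 24u + 36. Setting g'(u) = 0 gives u ∈ {2, 6}.
Since g''(u) = 6u - 24, we get g''(2) = -12 < 0 ⇒ local maximum; g''(6) = 12 > 0 ⇒ local minimum.
So the local maximum value is g(2) = 30.

2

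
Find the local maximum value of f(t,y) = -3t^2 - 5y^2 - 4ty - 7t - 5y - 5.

-10/11

∂f/∂t = -6t - 4y - 7 = 0 and ∂f/∂y = -4t - 10y - 5 = 0, so (t, y) = (-25/22, -1/22).
The Hessian has f_{tt} = -6, f_{yy} = -10, f_{ty} = -4, giving D = 44 > 0 with f_{tt} < 0, so the point is a local maximum.
f(-25/22, -1/22) = -10/11.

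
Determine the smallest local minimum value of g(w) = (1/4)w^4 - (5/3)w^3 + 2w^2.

-32/3

g'(w) = w^3 - 5w^2 + 4w. Setting g'(w) = 0 gives w ∈ {0, 1, 4}.
g''(w) = 3w^2 - 10w + 4. g''(0) = 4 > 0 ⇒ local minimum; g''(1) = -3 < 0 ⇒ local maximum; g''(4) = 12 > 0 ⇒ local minimum.
The smallest local minimum is g(4) = -32/3.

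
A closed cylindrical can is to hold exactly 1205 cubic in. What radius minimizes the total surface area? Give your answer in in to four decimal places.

With radius r and height h, πr²h = 1205 so h = 1205/(πr²), and S(r) = 2πr² + 2πrh = 2πr² + 2·1205/r.
S'(r) = 4πr − 2·1205/r² = 0 ⇒ r³ = 1205/(2π), so r ≈ 5.7668 and h = 2r ≈ 11.5336.
S''(r) = 4π + 4·1205/r³ > 0, so this is the minimum; S ≈ 626.8629.

5.7668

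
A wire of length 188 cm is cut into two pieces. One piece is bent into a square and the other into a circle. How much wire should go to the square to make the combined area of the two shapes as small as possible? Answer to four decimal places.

105.2986

Let x be the length used for the square. Square side x/4; circle radius (188−x)/(2π).
A(x) = (x/4)² + π·((188−x)/(2π))² = x²/16 + (188−x)²/(4π) for 0 ≤ x ≤ 188. A'(x) = x/8 − (188−x)/(2π) = 0 gives x = 4·188/(π+4) ≈ 105.2986.
A'' = 1/8 + 1/(2π) > 0, so this gives the minimum combined area; x ≈ 105.2986 cm to the square.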